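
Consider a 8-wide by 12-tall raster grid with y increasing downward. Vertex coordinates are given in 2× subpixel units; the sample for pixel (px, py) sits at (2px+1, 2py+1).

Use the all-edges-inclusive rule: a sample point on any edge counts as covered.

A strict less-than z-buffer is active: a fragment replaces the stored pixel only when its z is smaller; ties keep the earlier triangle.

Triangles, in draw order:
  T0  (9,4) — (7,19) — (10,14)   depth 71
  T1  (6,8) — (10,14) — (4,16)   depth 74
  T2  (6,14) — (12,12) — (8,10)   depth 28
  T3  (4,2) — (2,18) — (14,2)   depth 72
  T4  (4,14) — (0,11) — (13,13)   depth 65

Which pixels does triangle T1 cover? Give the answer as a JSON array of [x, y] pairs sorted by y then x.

T0:
  2·area = 35  (B↔C swapped to make it positive)
  edge (9, 4)→(10, 14): d=(1,10) inclusive
  edge (10, 14)→(7, 19): d=(-3,5) inclusive
  edge (7, 19)→(9, 4): d=(2,-15) inclusive
    (4,2)@(9, 5): e=[1,32,2] → X
    (5,2)@(11, 5): e=[-19,22,32] → .
    (4,3)@(9, 7): e=[3,26,6] → X
    (5,3)@(11, 7): e=[-17,16,36] → .
    (4,4)@(9, 9): e=[5,20,10] → X
    (5,4)@(11, 9): e=[-15,10,40] → .
    (6,4)@(13, 9): e=[-35,0,70] → .  [on edge]
    (4,5)@(9, 11): e=[7,14,14] → X
    (5,5)@(11, 11): e=[-13,4,44] → .
    (4,6)@(9, 13): e=[9,8,18] → X
    (5,6)@(11, 13): e=[-11,-2,48] → .
    (4,7)@(9, 15): e=[11,2,22] → X
    (3,9)@(7, 19): e=[35,0,0] → X  [on edge]
  covered (7 px):
    . . . . . . . .
    . . . . . . . .
    . . . . X . . .
    . . . . X . . .
    . . . . X . . .
    . . . . X . . .
    . . . . X . . .
    . . . . X . . .
    . . . . . . . .
    . . . X . . . .
    . . . . . . . .
    . . . . . . . .
T1:
  2·area = 44
  edge (6, 8)→(10, 14): d=(4,6) inclusive
  edge (10, 14)→(4, 16): d=(-6,2) inclusive
  edge (4, 16)→(6, 8): d=(2,-8) inclusive
    (3,5)@(7, 11): e=[6,24,14] → X
    (4,5)@(9, 11): e=[-6,20,30] → .
    (2,6)@(5, 13): e=[26,16,2] → X
    (4,6)@(9, 13): e=[2,8,34] → X
    (5,6)@(11, 13): e=[-10,4,50] → .
    (6,6)@(13, 13): e=[-22,0,66] → .  [on edge]
    (2,7)@(5, 15): e=[34,4,6] → X
    (3,7)@(7, 15): e=[22,0,22] → X  [on edge]
    (4,7)@(9, 15): e=[10,-4,38] → .
    (0,8)@(1, 17): e=[66,0,-22] → .  [on edge]
    (2,8)@(5, 17): e=[42,-8,10] → .
    (3,8)@(7, 17): e=[30,-12,26] → .
  covered (6 px):
    . . . . . . . .
    . . . . . . . .
    . . . . . . . .
    . . . . . . . .
    . . . . . . . .
    . . . X . . . .
    . . X X X . . .
    . . X X . . . .
    . . . . . . . .
    . . . . . . . .
    . . . . . . . .
    . . . . . . . .
T2:
  2·area = 20  (B↔C swapped to make it positive)
  edge (6, 14)→(8, 10): d=(2,-4) inclusive
  edge (8, 10)→(12, 12): d=(4,2) inclusive
  edge (12, 12)→(6, 14): d=(-6,2) inclusive
    (4,5)@(9, 11): e=[6,2,12] → X
    (5,5)@(11, 11): e=[14,-2,8] → .
    (7,5)@(15, 11): e=[30,-10,0] → .  [on edge]
    (3,6)@(7, 13): e=[2,14,4] → X
    (4,6)@(9, 13): e=[10,10,0] → X  [on edge]
    (5,6)@(11, 13): e=[18,6,-4] → .
    (1,7)@(3, 15): e=[-10,30,0] → .  [on edge]
    (3,7)@(7, 15): e=[6,22,-8] → .
    (4,7)@(9, 15): e=[14,18,-12] → .
  covered (3 px):
    . . . . . . . .
    . . . . . . . .
    . . . . . . . .
    . . . . . . . .
    . . . . . . . .
    . . . . X . . .
    . . . X X . . .
    . . . . . . . .
    . . . . . . . .
    . . . . . . . .
    . . . . . . . .
    . . . . . . . .
T3:
  2·area = 160  (B↔C swapped to make it positive)
  edge (4, 2)→(14, 2): d=(10,0) inclusive
  edge (14, 2)→(2, 18): d=(-12,16) inclusive
  edge (2, 18)→(4, 2): d=(2,-16) inclusive
    (2,1)@(5, 3): e=[10,132,18] → X
    (3,1)@(7, 3): e=[10,100,50] → X
    (4,1)@(9, 3): e=[10,68,82] → X
    (5,1)@(11, 3): e=[10,36,114] → X
    (6,1)@(13, 3): e=[10,4,146] → X
    (7,1)@(15, 3): e=[10,-28,178] → .
    (2,2)@(5, 5): e=[30,108,22] → X
    (6,2)@(13, 5): e=[30,-20,150] → .
    (2,3)@(5, 7): e=[50,84,26] → X
    (5,3)@(11, 7): e=[50,-12,122] → .
    (2,4)@(5, 9): e=[70,60,30] → X
    (4,4)@(9, 9): e=[70,-4,94] → .
  covered (20 px):
    . . . . . . . .
    . . X X X X X .
    . . X X X X . .
    . . X X X . . .
    . . X X . . . .
    . X X X . . . .
    . X X . . . . .
    . X . . . . . .
    . . . . . . . .
    . . . . . . . .
    . . . . . . . .
    . . . . . . . .
T4:
  2·area = 31
  edge (4, 14)→(0, 11): d=(-4,-3) inclusive
  edge (0, 11)→(13, 13): d=(13,2) inclusive
  edge (13, 13)→(4, 14): d=(-9,1) inclusive
    (1,6)@(3, 13): e=[1,20,10] → X
    (2,6)@(5, 13): e=[7,16,8] → X
    (3,6)@(7, 13): e=[13,12,6] → X
    (4,6)@(9, 13): e=[19,8,4] → X
    (5,6)@(11, 13): e=[25,4,2] → X
    (6,6)@(13, 13): e=[31,0,0] → X  [on edge]
    (7,6)@(15, 13): e=[37,-4,-2] → .
    (1,7)@(3, 15): e=[-7,46,-8] → .
    (2,7)@(5, 15): e=[-1,42,-10] → .
    (3,7)@(7, 15): e=[5,38,-12] → .
    (4,7)@(9, 15): e=[11,34,-14] → .
    (5,7)@(11, 15): e=[17,30,-16] → .
  covered (6 px):
    . . . . . . . .
    . . . . . . . .
    . . . . . . . .
    . . . . . . . .
    . . . . . . . .
    . . . . . . . .
    . X X X X X X .
    . . . . . . . .
    . . . . . . . .
    . . . . . . . .
    . . . . . . . .
    . . . . . . . .

Final: [[3,5],[2,6],[3,6],[4,6],[2,7],[3,7]]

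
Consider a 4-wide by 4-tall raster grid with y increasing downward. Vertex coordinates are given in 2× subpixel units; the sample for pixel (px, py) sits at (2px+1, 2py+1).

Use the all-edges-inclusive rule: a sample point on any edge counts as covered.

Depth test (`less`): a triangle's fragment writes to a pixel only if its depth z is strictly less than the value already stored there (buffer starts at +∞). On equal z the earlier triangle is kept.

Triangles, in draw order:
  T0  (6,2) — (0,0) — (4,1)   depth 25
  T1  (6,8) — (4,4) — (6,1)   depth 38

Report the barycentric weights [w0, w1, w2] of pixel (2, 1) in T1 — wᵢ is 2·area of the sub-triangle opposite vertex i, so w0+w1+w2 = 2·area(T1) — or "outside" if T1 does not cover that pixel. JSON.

T0:
  2·area = 2
  edge (6, 2)→(0, 0): d=(-6,-2) inclusive
  edge (0, 0)→(4, 1): d=(4,1) inclusive
  edge (4, 1)→(6, 2): d=(2,1) inclusive
    (1,0)@(3, 1): e=[0,1,1] → █  [on edge]
    (2,0)@(5, 1): e=[4,-1,-1] → ·
    (1,1)@(3, 3): e=[-12,9,5] → ·
  covered (1 px):
    · █ · ·
    · · · ·
    · · · ·
    · · · ·
T1:
  2·area = 14
  edge (6, 8)→(4, 4): d=(-2,-4) inclusive
  edge (4, 4)→(6, 1): d=(2,-3) inclusive
  edge (6, 1)→(6, 8): d=(0,7) inclusive
    (2,1)@(5, 3): e=[6,1,7] → █
    (3,1)@(7, 3): e=[14,7,-7] → ·
    (2,2)@(5, 5): e=[2,5,7] → █
    (3,2)@(7, 5): e=[10,11,-7] → ·
    (2,3)@(5, 7): e=[-2,9,7] → ·
  covered (2 px):
    · · · ·
    · · █ ·
    · · █ ·
    · · · ·

Answer: [1,7,6]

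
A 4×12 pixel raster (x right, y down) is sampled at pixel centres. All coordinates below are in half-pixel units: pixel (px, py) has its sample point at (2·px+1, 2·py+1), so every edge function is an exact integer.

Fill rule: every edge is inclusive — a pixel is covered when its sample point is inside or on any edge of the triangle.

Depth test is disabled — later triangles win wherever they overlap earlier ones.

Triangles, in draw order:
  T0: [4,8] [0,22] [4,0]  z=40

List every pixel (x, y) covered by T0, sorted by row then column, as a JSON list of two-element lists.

T0:
  2·area = 32
  edge (4, 8)→(0, 22): d=(-4,14) inclusive
  edge (0, 22)→(4, 0): d=(4,-22) inclusive
  edge (4, 0)→(4, 8): d=(0,8) inclusive
    (1,3)@(3, 7): e=[18,6,8] → █
    (2,3)@(5, 7): e=[-10,50,-8] → ·
    (1,4)@(3, 9): e=[10,14,8] → █
    (2,4)@(5, 9): e=[-18,58,-8] → ·
    (1,5)@(3, 11): e=[2,22,8] → █
    (2,5)@(5, 11): e=[-26,66,-8] → ·
    (1,6)@(3, 13): e=[-6,30,8] → ·
    (0,8)@(1, 17): e=[6,2,24] → █
    (1,8)@(3, 17): e=[-22,46,8] → ·
    (0,9)@(1, 19): e=[-2,10,24] → ·
  covered (4 px):
    · · · ·
    · · · ·
    · · · ·
    · █ · ·
    · █ · ·
    · █ · ·
    · · · ·
    · · · ·
    █ · · ·
    · · · ·
    · · · ·
    · · · ·

Result: [[1,3],[1,4],[1,5],[0,8]]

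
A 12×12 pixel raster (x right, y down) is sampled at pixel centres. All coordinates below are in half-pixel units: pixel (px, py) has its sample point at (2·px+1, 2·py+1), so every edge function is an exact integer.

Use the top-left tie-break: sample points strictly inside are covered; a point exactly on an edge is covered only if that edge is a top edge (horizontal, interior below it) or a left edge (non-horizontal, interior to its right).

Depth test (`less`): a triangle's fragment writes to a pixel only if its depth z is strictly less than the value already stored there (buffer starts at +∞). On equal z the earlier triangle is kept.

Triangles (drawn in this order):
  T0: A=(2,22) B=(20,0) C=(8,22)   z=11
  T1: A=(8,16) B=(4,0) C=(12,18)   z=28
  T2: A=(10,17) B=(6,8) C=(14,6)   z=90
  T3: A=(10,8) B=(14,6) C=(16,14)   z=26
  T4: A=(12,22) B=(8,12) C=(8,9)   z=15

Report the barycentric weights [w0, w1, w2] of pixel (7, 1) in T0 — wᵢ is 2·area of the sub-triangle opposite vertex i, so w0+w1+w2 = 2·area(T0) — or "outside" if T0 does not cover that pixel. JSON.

T0:
  2·area = 132
  edge (2, 22)→(20, 0): d=(18,-22) top-left  bias=+0
  edge (20, 0)→(8, 22): d=(-12,22) right/bottom  bias=-1
  edge (8, 22)→(2, 22): d=(-6,0) right/bottom  bias=-1
    (8,2)@(17, 5): e=[24,6,102] → X
    (9,2)@(19, 5): e=[68,-38,102] → .
    (7,3)@(15, 7): e=[16,26,90] → X
    (8,3)@(17, 7): e=[60,-18,90] → .
    (6,4)@(13, 9): e=[8,46,78] → X
    (8,4)@(17, 9): e=[96,-42,78] → .
    (5,5)@(11, 11): e=[0,66,66] → X  [on edge]
    (7,5)@(15, 11): e=[88,-22,66] → .
    (5,6)@(11, 13): e=[36,42,54] → X
    (6,6)@(13, 13): e=[80,-2,54] → .
    (4,7)@(9, 15): e=[28,62,42] → X
    (6,7)@(13, 15): e=[116,-26,42] → .
  covered (17 px):
    . . . . . . . . . . . .
    . . . . . . . . . . . .
    . . . . . . . . X . . .
    . . . . . . . X . . . .
    . . . . . . X X . . . .
    . . . . . X X . . . . .
    . . . . . X . . . . . .
    . . . . X X . . . . . .
    . . . X X . . . . . . .
    . . X X X . . . . . . .
    . X X X . . . . . . . .
    . . . . . . . . . . . .
T1:
  2·area = 56
  edge (8, 16)→(4, 0): d=(-4,-16) top-left  bias=+0
  edge (4, 0)→(12, 18): d=(8,18) right/bottom  bias=-1
  edge (12, 18)→(8, 16): d=(-4,-2) top-left  bias=+0
    (2,1)@(5, 3): e=[4,6,46] → X
    (3,1)@(7, 3): e=[36,-30,50] → .
    (2,2)@(5, 5): e=[-4,22,38] → .
    (3,3)@(7, 7): e=[20,2,34] → X
    (4,3)@(9, 7): e=[52,-34,38] → .
    (3,4)@(7, 9): e=[12,18,26] → X
    (4,4)@(9, 9): e=[44,-18,30] → .
    (3,5)@(7, 11): e=[4,34,18] → X
    (4,5)@(9, 11): e=[36,-2,22] → .
    (3,6)@(7, 13): e=[-4,50,10] → .
    (4,6)@(9, 13): e=[28,14,14] → X
    (5,6)@(11, 13): e=[60,-22,18] → .
  covered (7 px):
    . . . . . . . . . . . .
    . . X . . . . . . . . .
    . . . . . . . . . . . .
    . . . X . . . . . . . .
    . . . X . . . . . . . .
    . . . X . . . . . . . .
    . . . . X . . . . . . .
    . . . . X . . . . . . .
    . . . . . X . . . . . .
    . . . . . . . . . . . .
    . . . . . . . . . . . .
    . . . . . . . . . . . .
T2:
  2·area = 80
  edge (10, 17)→(6, 8): d=(-4,-9) top-left  bias=+0
  edge (6, 8)→(14, 6): d=(8,-2) top-left  bias=+0
  edge (14, 6)→(10, 17): d=(-4,11) right/bottom  bias=-1
    (5,3)@(11, 7): e=[49,2,29] → X
    (6,3)@(13, 7): e=[67,6,7] → X
    (7,3)@(15, 7): e=[85,10,-15] → .
    (3,4)@(7, 9): e=[5,10,65] → X
    (4,4)@(9, 9): e=[23,14,43] → X
    (6,4)@(13, 9): e=[59,22,-1] → .
    (3,5)@(7, 11): e=[-3,26,57] → .
    (4,5)@(9, 11): e=[15,30,35] → X
    (6,5)@(13, 11): e=[51,38,-9] → .
    (4,6)@(9, 13): e=[7,46,27] → X
    (6,6)@(13, 13): e=[43,54,-17] → .
    (4,7)@(9, 15): e=[-1,62,19] → .
  covered (9 px):
    . . . . . . . . . . . .
    . . . . . . . . . . . .
    . . . . . . . . . . . .
    . . . . . X X . . . . .
    . . . X X X . . . . . .
    . . . . X X . . . . . .
    . . . . X X . . . . . .
    . . . . . . . . . . . .
    . . . . . . . . . . . .
    . . . . . . . . . . . .
    . . . . . . . . . . . .
    . . . . . . . . . . . .
T3:
  2·area = 36
  edge (10, 8)→(14, 6): d=(4,-2) top-left  bias=+0
  edge (14, 6)→(16, 14): d=(2,8) right/bottom  bias=-1
  edge (16, 14)→(10, 8): d=(-6,-6) top-left  bias=+0
    (1,0)@(3, 1): e=[-42,78,0] → .  [on edge]
    (2,1)@(5, 3): e=[-30,66,0] → .  [on edge]
    (3,2)@(7, 5): e=[-18,54,0] → .  [on edge]
    (4,3)@(9, 7): e=[-6,42,0] → .  [on edge]
    (6,3)@(13, 7): e=[2,10,24] → X
    (7,3)@(15, 7): e=[6,-6,36] → .
    (5,4)@(11, 9): e=[6,30,0] → X  [on edge]
    (7,4)@(15, 9): e=[14,-2,24] → .
    (5,5)@(11, 11): e=[14,34,-12] → .
    (6,5)@(13, 11): e=[18,18,0] → X  [on edge]
    (7,5)@(15, 11): e=[22,2,12] → X
    (8,5)@(17, 11): e=[26,-14,24] → .
    (7,6)@(15, 13): e=[30,6,0] → X  [on edge]
    (8,7)@(17, 15): e=[42,-6,0] → .  [on edge]
    (9,8)@(19, 17): e=[54,-18,0] → .  [on edge]
    (10,9)@(21, 19): e=[66,-30,0] → .  [on edge]
    (11,10)@(23, 21): e=[78,-42,0] → .  [on edge]
  covered (6 px):
    . . . . . . . . . . . .
    . . . . . . . . . . . .
    . . . . . . . . . . . .
    . . . . . . X . . . . .
    . . . . . X X . . . . .
    . . . . . . X X . . . .
    . . . . . . . X . . . .
    . . . . . . . . . . . .
    . . . . . . . . . . . .
    . . . . . . . . . . . .
    . . . . . . . . . . . .
    . . . . . . . . . . . .
T4:
  2·area = 12
  edge (12, 22)→(8, 12): d=(-4,-10) top-left  bias=+0
  edge (8, 12)→(8, 9): d=(0,-3) top-left  bias=+0
  edge (8, 9)→(12, 22): d=(4,13) right/bottom  bias=-1
    (4,6)@(9, 13): e=[6,3,3] → X
    (5,6)@(11, 13): e=[26,9,-23] → .
    (4,7)@(9, 15): e=[-2,3,11] → .
    (5,9)@(11, 19): e=[2,9,1] → X
    (6,9)@(13, 19): e=[22,15,-25] → .
    (5,10)@(11, 21): e=[-6,9,9] → .
  covered (2 px):
    . . . . . . . . . . . .
    . . . . . . . . . . . .
    . . . . . . . . . . . .
    . . . . . . . . . . . .
    . . . . . . . . . . . .
    . . . . . . . . . . . .
    . . . . X . . . . . . .
    . . . . . . . . . . . .
    . . . . . . . . . . . .
    . . . . . X . . . . . .
    . . . . . . . . . . . .
    . . . . . . . . . . . .

Answer: "outside"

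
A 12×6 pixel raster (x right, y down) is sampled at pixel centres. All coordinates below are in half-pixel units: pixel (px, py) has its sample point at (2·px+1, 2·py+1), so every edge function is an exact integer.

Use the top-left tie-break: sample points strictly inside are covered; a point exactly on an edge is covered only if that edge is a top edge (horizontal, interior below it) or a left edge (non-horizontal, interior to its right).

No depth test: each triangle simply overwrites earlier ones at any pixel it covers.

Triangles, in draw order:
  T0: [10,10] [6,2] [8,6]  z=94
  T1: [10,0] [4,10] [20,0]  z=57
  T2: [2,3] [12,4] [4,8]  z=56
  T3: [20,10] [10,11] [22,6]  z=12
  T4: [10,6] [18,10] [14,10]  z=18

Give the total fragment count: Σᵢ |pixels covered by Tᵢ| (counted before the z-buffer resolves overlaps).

T0:
  degenerate (2·area = 0) — covers nothing
T1:
  2·area = 100  (B↔C swapped to make it positive)
  edge (10, 0)→(20, 0): d=(10,0) top-left  bias=+0
  edge (20, 0)→(4, 10): d=(-16,10) right/bottom  bias=-1
  edge (4, 10)→(10, 0): d=(6,-10) top-left  bias=+0
    (5,0)@(11, 1): e=[10,74,16] → X
    (6,0)@(13, 1): e=[10,54,36] → X
    (7,0)@(15, 1): e=[10,34,56] → X
    (8,0)@(17, 1): e=[10,14,76] → X
    (9,0)@(19, 1): e=[10,-6,96] → .
    (4,1)@(9, 3): e=[30,62,8] → X
    (8,1)@(17, 3): e=[30,-18,88] → .
    (3,2)@(7, 5): e=[50,50,0] → X  [on edge]
    (6,2)@(13, 5): e=[50,-10,60] → .
    (7,2)@(15, 5): e=[50,-30,80] → .
    (3,3)@(7, 7): e=[70,18,12] → X
    (4,3)@(9, 7): e=[70,-2,32] → .
  covered (13 px):
    . . . . . X X X X . . .
    . . . . X X X X . . . .
    . . . X X X . . . . . .
    . . . X . . . . . . . .
    . . X . . . . . . . . .
    . . . . . . . . . . . .
T2:
  2·area = 48
  edge (2, 3)→(12, 4): d=(10,1) right/bottom  bias=-1
  edge (12, 4)→(4, 8): d=(-8,4) right/bottom  bias=-1
  edge (4, 8)→(2, 3): d=(-2,-5) top-left  bias=+0
    (1,2)@(3, 5): e=[19,28,1] → X
    (2,2)@(5, 5): e=[17,20,11] → X
    (3,2)@(7, 5): e=[15,12,21] → X
    (4,2)@(9, 5): e=[13,4,31] → X
    (5,2)@(11, 5): e=[11,-4,41] → .
    (1,3)@(3, 7): e=[39,12,-3] → .
    (2,3)@(5, 7): e=[37,4,7] → X
    (3,3)@(7, 7): e=[35,-4,17] → .
    (4,3)@(9, 7): e=[33,-12,27] → .
    (2,4)@(5, 9): e=[57,-12,3] → .
  covered (5 px):
    . . . . . . . . . . . .
    . . . . . . . . . . . .
    . X X X X . . . . . . .
    . . X . . . . . . . . .
    . . . . . . . . . . . .
    . . . . . . . . . . . .
T3:
  2·area = 38
  edge (20, 10)→(10, 11): d=(-10,1) right/bottom  bias=-1
  edge (10, 11)→(22, 6): d=(12,-5) top-left  bias=+0
  edge (22, 6)→(20, 10): d=(-2,4) right/bottom  bias=-1
    (10,3)@(21, 7): e=[29,7,2] → X
    (11,3)@(23, 7): e=[27,17,-6] → .
    (7,4)@(15, 9): e=[15,1,22] → X
    (8,4)@(17, 9): e=[13,11,14] → X
    (9,4)@(19, 9): e=[11,21,6] → X
    (10,4)@(21, 9): e=[9,31,-2] → .
    (7,5)@(15, 11): e=[-5,25,18] → .
    (8,5)@(17, 11): e=[-7,35,10] → .
    (9,5)@(19, 11): e=[-9,45,2] → .
  covered (4 px):
    . . . . . . . . . . . .
    . . . . . . . . . . . .
    . . . . . . . . . . . .
    . . . . . . . . . . X .
    . . . . . . . X X X . .
    . . . . . . . . . . . .
T4:
  2·area = 16
  edge (10, 6)→(18, 10): d=(8,4) right/bottom  bias=-1
  edge (18, 10)→(14, 10): d=(-4,0) right/bottom  bias=-1
  edge (14, 10)→(10, 6): d=(-4,-4) top-left  bias=+0
    (2,0)@(5, 1): e=[-20,36,0] → .  [on edge]
    (3,1)@(7, 3): e=[-12,28,0] → .  [on edge]
    (4,2)@(9, 5): e=[-4,20,0] → .  [on edge]
    (5,3)@(11, 7): e=[4,12,0] → X  [on edge]
    (6,3)@(13, 7): e=[-4,12,8] → .
    (5,4)@(11, 9): e=[20,4,-8] → .
    (6,4)@(13, 9): e=[12,4,0] → X  [on edge]
    (7,4)@(15, 9): e=[4,4,8] → X
    (8,4)@(17, 9): e=[-4,4,16] → .
    (6,5)@(13, 11): e=[28,-4,-8] → .
    (7,5)@(15, 11): e=[20,-4,0] → .  [on edge]
  covered (3 px):
    . . . . . . . . . . . .
    . . . . . . . . . . . .
    . . . . . . . . . . . .
    . . . . . X . . . . . .
    . . . . . . X X . . . .
    . . . . . . . . . . . .

Final: 25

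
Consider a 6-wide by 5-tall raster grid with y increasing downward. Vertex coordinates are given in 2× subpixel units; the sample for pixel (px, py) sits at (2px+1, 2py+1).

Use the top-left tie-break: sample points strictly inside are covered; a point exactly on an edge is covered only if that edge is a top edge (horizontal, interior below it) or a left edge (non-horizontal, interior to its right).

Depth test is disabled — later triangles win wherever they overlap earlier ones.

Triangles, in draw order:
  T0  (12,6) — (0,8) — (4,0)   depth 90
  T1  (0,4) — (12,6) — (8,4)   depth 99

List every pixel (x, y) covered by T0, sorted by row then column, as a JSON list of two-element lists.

T0:
  2·area = 88
  edge (12, 6)→(0, 8): d=(-12,2) right/bottom  bias=-1
  edge (0, 8)→(4, 0): d=(4,-8) top-left  bias=+0
  edge (4, 0)→(12, 6): d=(8,6) right/bottom  bias=-1
    (2,0)@(5, 1): e=[74,12,2] → X
    (3,0)@(7, 1): e=[70,28,-10] → .
    (1,1)@(3, 3): e=[54,4,30] → X
    (3,1)@(7, 3): e=[46,36,6] → X
    (4,1)@(9, 3): e=[42,52,-6] → .
    (1,2)@(3, 5): e=[30,12,46] → X
    (4,2)@(9, 5): e=[18,60,10] → X
    (5,2)@(11, 5): e=[14,76,-2] → .
    (0,3)@(1, 7): e=[10,4,74] → X
    (3,3)@(7, 7): e=[-2,52,38] → .
    (4,3)@(9, 7): e=[-6,68,26] → .
    (0,4)@(1, 9): e=[-14,12,90] → .
  covered (11 px):
    . . X . . .
    . X X X . .
    . X X X X .
    X X X . . .
    . . . . . .
T1:
  2·area = 16  (B↔C swapped to make it positive)
  edge (0, 4)→(8, 4): d=(8,0) top-left  bias=+0
  edge (8, 4)→(12, 6): d=(4,2) right/bottom  bias=-1
  edge (12, 6)→(0, 4): d=(-12,-2) top-left  bias=+0
    (3,2)@(7, 5): e=[8,6,2] → X
    (4,2)@(9, 5): e=[8,2,6] → X
    (5,2)@(11, 5): e=[8,-2,10] → .
    (3,3)@(7, 7): e=[24,14,-22] → .
    (4,3)@(9, 7): e=[24,10,-18] → .
  covered (2 px):
    . . . . . .
    . . . . . .
    . . . X X .
    . . . . . .
    . . . . . .

Answer: [[2,0],[1,1],[2,1],[3,1],[1,2],[2,2],[3,2],[4,2],[0,3],[1,3],[2,3]]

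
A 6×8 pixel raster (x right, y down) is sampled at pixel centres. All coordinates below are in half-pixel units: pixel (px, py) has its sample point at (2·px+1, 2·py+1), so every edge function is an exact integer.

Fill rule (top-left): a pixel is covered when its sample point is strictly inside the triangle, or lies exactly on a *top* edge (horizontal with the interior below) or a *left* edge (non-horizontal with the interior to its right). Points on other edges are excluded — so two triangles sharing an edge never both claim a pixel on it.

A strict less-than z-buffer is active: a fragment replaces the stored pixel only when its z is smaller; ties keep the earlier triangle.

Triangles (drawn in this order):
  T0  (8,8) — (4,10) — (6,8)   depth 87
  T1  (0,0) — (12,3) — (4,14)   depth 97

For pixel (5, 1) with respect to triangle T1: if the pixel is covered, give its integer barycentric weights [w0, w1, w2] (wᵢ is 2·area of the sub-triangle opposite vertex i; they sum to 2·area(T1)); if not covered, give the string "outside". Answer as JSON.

T0:
  2·area = 4
  edge (8, 8)→(4, 10): d=(-4,2) right/bottom  bias=-1
  edge (4, 10)→(6, 8): d=(2,-2) top-left  bias=+0
  edge (6, 8)→(8, 8): d=(2,0) top-left  bias=+0
    (5,1)@(11, 3): e=[14,0,-10] → ·  [on edge]
    (4,2)@(9, 5): e=[10,0,-6] → ·  [on edge]
    (3,3)@(7, 7): e=[6,0,-2] → ·  [on edge]
    (2,4)@(5, 9): e=[2,0,2] → █  [on edge]
    (3,4)@(7, 9): e=[-2,4,2] → ·
    (1,5)@(3, 11): e=[-2,0,6] → ·  [on edge]
    (2,5)@(5, 11): e=[-6,4,6] → ·
    (0,6)@(1, 13): e=[-6,0,10] → ·  [on edge]
  covered (1 px):
    · · · · · ·
    · · · · · ·
    · · · · · ·
    · · · · · ·
    · · █ · · ·
    · · · · · ·
    · · · · · ·
    · · · · · ·
T1:
  2·area = 156
  edge (0, 0)→(12, 3): d=(12,3) right/bottom  bias=-1
  edge (12, 3)→(4, 14): d=(-8,11) right/bottom  bias=-1
  edge (4, 14)→(0, 0): d=(-4,-14) top-left  bias=+0
    (0,0)@(1, 1): e=[9,137,10] → █
    (1,0)@(3, 1): e=[3,115,38] → █
    (2,0)@(5, 1): e=[-3,93,66] → ·
    (0,1)@(1, 3): e=[33,121,2] → █
    (2,1)@(5, 3): e=[21,77,58] → █
    (3,1)@(7, 3): e=[15,55,86] → █
    (4,1)@(9, 3): e=[9,33,114] → █
    (5,1)@(11, 3): e=[3,11,142] → █
    (0,2)@(1, 5): e=[57,105,-6] → ·
    (1,2)@(3, 5): e=[51,83,22] → █
    (5,2)@(11, 5): e=[27,-5,134] → ·
    (1,3)@(3, 7): e=[75,67,14] → █
  covered (20 px):
    █ █ · · · ·
    █ █ █ █ █ █
    · █ █ █ █ ·
    · █ █ █ █ ·
    · █ █ █ · ·
    · · █ · · ·
    · · · · · ·
    · · · · · ·

Final: [11,142,3]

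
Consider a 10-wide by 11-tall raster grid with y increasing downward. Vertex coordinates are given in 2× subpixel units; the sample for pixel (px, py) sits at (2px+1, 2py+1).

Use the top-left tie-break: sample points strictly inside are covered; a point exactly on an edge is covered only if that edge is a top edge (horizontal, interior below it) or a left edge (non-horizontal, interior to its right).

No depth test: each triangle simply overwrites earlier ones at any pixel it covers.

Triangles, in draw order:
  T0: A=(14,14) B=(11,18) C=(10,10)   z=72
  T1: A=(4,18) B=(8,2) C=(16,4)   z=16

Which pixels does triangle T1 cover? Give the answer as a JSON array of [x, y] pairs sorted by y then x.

T0:
  2·area = 28
  edge (14, 14)→(11, 18): d=(-3,4) right/bottom  bias=-1
  edge (11, 18)→(10, 10): d=(-1,-8) top-left  bias=+0
  edge (10, 10)→(14, 14): d=(4,4) right/bottom  bias=-1
    (0,0)@(1, 1): e=[91,-63,0] → ·  [on edge]
    (1,1)@(3, 3): e=[77,-49,0] → ·  [on edge]
    (2,2)@(5, 5): e=[63,-35,0] → ·  [on edge]
    (3,3)@(7, 7): e=[49,-21,0] → ·  [on edge]
    (4,4)@(9, 9): e=[35,-7,0] → ·  [on edge]
    (5,5)@(11, 11): e=[21,7,0] → ·  [on edge]
    (5,6)@(11, 13): e=[15,5,8] → #
    (6,6)@(13, 13): e=[7,21,0] → ·  [on edge]
    (5,7)@(11, 15): e=[9,3,16] → #
    (6,7)@(13, 15): e=[1,19,8] → #
    (7,7)@(15, 15): e=[-7,35,0] → ·  [on edge]
    (5,8)@(11, 17): e=[3,1,24] → #
    (8,8)@(17, 17): e=[-21,49,0] → ·  [on edge]
    (9,9)@(19, 19): e=[-35,63,0] → ·  [on edge]
  covered (4 px):
    · · · · · · · · · ·
    · · · · · · · · · ·
    · · · · · · · · · ·
    · · · · · · · · · ·
    · · · · · · · · · ·
    · · · · · · · · · ·
    · · · · · # · · · ·
    · · · · · # # · · ·
    · · · · · # · · · ·
    · · · · · · · · · ·
    · · · · · · · · · ·
T1:
  2·area = 136
  edge (4, 18)→(8, 2): d=(4,-16) top-left  bias=+0
  edge (8, 2)→(16, 4): d=(8,2) right/bottom  bias=-1
  edge (16, 4)→(4, 18): d=(-12,14) right/bottom  bias=-1
    (4,1)@(9, 3): e=[20,6,110] → #
    (5,1)@(11, 3): e=[52,2,82] → #
    (6,1)@(13, 3): e=[84,-2,54] → ·
    (4,2)@(9, 5): e=[28,22,86] → #
    (6,2)@(13, 5): e=[92,14,30] → #
    (7,2)@(15, 5): e=[124,10,2] → #
    (8,2)@(17, 5): e=[156,6,-26] → ·
    (3,3)@(7, 7): e=[4,42,90] → #
    (7,3)@(15, 7): e=[132,26,-22] → ·
    (3,4)@(7, 9): e=[12,58,66] → #
    (6,4)@(13, 9): e=[108,46,-18] → ·
    (3,5)@(7, 11): e=[20,74,42] → #
  covered (17 px):
    · · · · · · · · · ·
    · · · · # # · · · ·
    · · · · # # # # · ·
    · · · # # # # · · ·
    · · · # # # · · · ·
    · · · # # · · · · ·
    · · · # · · · · · ·
    · · # · · · · · · ·
    · · · · · · · · · ·
    · · · · · · · · · ·
    · · · · · · · · · ·

Answer: [[4,1],[5,1],[4,2],[5,2],[6,2],[7,2],[3,3],[4,3],[5,3],[6,3],[3,4],[4,4],[5,4],[3,5],[4,5],[3,6],[2,7]]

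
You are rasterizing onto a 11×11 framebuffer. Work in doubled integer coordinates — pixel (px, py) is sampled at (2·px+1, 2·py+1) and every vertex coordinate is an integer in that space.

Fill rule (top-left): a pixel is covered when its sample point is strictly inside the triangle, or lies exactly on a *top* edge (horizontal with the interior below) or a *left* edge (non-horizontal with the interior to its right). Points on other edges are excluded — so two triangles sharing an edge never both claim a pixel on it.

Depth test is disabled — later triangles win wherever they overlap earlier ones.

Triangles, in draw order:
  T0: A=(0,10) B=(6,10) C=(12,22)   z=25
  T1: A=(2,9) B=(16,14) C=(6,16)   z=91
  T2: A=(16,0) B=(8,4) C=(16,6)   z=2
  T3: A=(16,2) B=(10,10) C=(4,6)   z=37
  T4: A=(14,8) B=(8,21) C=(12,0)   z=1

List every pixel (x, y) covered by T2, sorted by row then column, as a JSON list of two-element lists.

T0:
  2·area = 72
  edge (0, 10)→(6, 10): d=(6,0) top-left  bias=+0
  edge (6, 10)→(12, 22): d=(6,12) right/bottom  bias=-1
  edge (12, 22)→(0, 10): d=(-12,-12) top-left  bias=+0
    (0,5)@(1, 11): e=[6,66,0] → X  [on edge]
    (1,5)@(3, 11): e=[6,42,24] → X
    (2,5)@(5, 11): e=[6,18,48] → X
    (3,5)@(7, 11): e=[6,-6,72] → .
    (0,6)@(1, 13): e=[18,78,-24] → .
    (1,6)@(3, 13): e=[18,54,0] → X  [on edge]
    (3,6)@(7, 13): e=[18,6,48] → X
    (4,6)@(9, 13): e=[18,-18,72] → .
    (1,7)@(3, 15): e=[30,66,-24] → .
    (2,7)@(5, 15): e=[30,42,0] → X  [on edge]
    (4,7)@(9, 15): e=[30,-6,48] → .
    (2,8)@(5, 17): e=[42,54,-24] → .
    (3,8)@(7, 17): e=[42,30,0] → X  [on edge]
    (4,9)@(9, 19): e=[54,18,0] → X  [on edge]
    (5,10)@(11, 21): e=[66,6,0] → X  [on edge]
  covered (12 px):
    . . . . . . . . . . .
    . . . . . . . . . . .
    . . . . . . . . . . .
    . . . . . . . . . . .
    . . . . . . . . . . .
    X X X . . . . . . . .
    . X X X . . . . . . .
    . . X X . . . . . . .
    . . . X X . . . . . .
    . . . . X . . . . . .
    . . . . . X . . . . .
T1:
  2·area = 78
  edge (2, 9)→(16, 14): d=(14,5) right/bottom  bias=-1
  edge (16, 14)→(6, 16): d=(-10,2) right/bottom  bias=-1
  edge (6, 16)→(2, 9): d=(-4,-7) top-left  bias=+0
    (2,5)@(5, 11): e=[13,52,13] → X
    (3,5)@(7, 11): e=[3,48,27] → X
    (4,5)@(9, 11): e=[-7,44,41] → .
    (2,6)@(5, 13): e=[41,32,5] → X
    (4,6)@(9, 13): e=[21,24,33] → X
    (5,6)@(11, 13): e=[11,20,47] → X
    (6,6)@(13, 13): e=[1,16,61] → X
    (7,6)@(15, 13): e=[-9,12,75] → .
    (10,6)@(21, 13): e=[-39,0,117] → .  [on edge]
    (2,7)@(5, 15): e=[69,12,-3] → .
    (3,7)@(7, 15): e=[59,8,11] → X
    (5,7)@(11, 15): e=[39,0,39] → .  [on edge]
    (0,8)@(1, 17): e=[117,0,-39] → .  [on edge]
  covered (9 px):
    . . . . . . . . . . .
    . . . . . . . . . . .
    . . . . . . . . . . .
    . . . . . . . . . . .
    . . . . . . . . . . .
    . . X X . . . . . . .
    . . X X X X X . . . .
    . . . X X . . . . . .
    . . . . . . . . . . .
    . . . . . . . . . . .
    . . . . . . . . . . .
T2:
  2·area = 48  (B↔C swapped to make it positive)
  edge (16, 0)→(16, 6): d=(0,6) right/bottom  bias=-1
  edge (16, 6)→(8, 4): d=(-8,-2) top-left  bias=+0
  edge (8, 4)→(16, 0): d=(8,-4) top-left  bias=+0
    (7,0)@(15, 1): e=[6,38,4] → X
    (8,0)@(17, 1): e=[-6,42,12] → .
    (5,1)@(11, 3): e=[30,14,4] → X
    (6,1)@(13, 3): e=[18,18,12] → X
    (8,1)@(17, 3): e=[-6,26,28] → .
    (5,2)@(11, 5): e=[30,-2,20] → .
    (6,2)@(13, 5): e=[18,2,28] → X
    (8,2)@(17, 5): e=[-6,10,44] → .
    (6,3)@(13, 7): e=[18,-14,44] → .
    (7,3)@(15, 7): e=[6,-10,52] → .
  covered (6 px):
    . . . . . . . X . . .
    . . . . . X X X . . .
    . . . . . . X X . . .
    . . . . . . . . . . .
    . . . . . . . . . . .
    . . . . . . . . . . .
    . . . . . . . . . . .
    . . . . . . . . . . .
    . . . . . . . . . . .
    . . . . . . . . . . .
    . . . . . . . . . . .
T3:
  2·area = 72
  edge (16, 2)→(10, 10): d=(-6,8) right/bottom  bias=-1
  edge (10, 10)→(4, 6): d=(-6,-4) top-left  bias=+0
  edge (4, 6)→(16, 2): d=(12,-4) top-left  bias=+0
    (9,0)@(19, 1): e=[-18,90,0] → .  [on edge]
    (6,1)@(13, 3): e=[18,54,0] → X  [on edge]
    (7,1)@(15, 3): e=[2,62,8] → X
    (8,1)@(17, 3): e=[-14,70,16] → .
    (3,2)@(7, 5): e=[54,18,0] → X  [on edge]
    (4,2)@(9, 5): e=[38,26,8] → X
    (5,2)@(11, 5): e=[22,34,16] → X
    (7,2)@(15, 5): e=[-10,50,32] → .
    (0,3)@(1, 7): e=[90,-18,0] → .  [on edge]
    (3,3)@(7, 7): e=[42,6,24] → X
    (6,3)@(13, 7): e=[-6,30,48] → .
    (3,4)@(7, 9): e=[30,-6,48] → .
  covered (10 px):
    . . . . . . . . . . .
    . . . . . . X X . . .
    . . . X X X X . . . .
    . . . X X X . . . . .
    . . . . X . . . . . .
    . . . . . . . . . . .
    . . . . . . . . . . .
    . . . . . . . . . . .
    . . . . . . . . . . .
    . . . . . . . . . . .
    . . . . . . . . . . .
T4:
  2·area = 74
  edge (14, 8)→(8, 21): d=(-6,13) right/bottom  bias=-1
  edge (8, 21)→(12, 0): d=(4,-21) top-left  bias=+0
  edge (12, 0)→(14, 8): d=(2,8) right/bottom  bias=-1
    (6,2)@(13, 5): e=[31,41,2] → X
    (7,2)@(15, 5): e=[5,83,-14] → .
    (5,3)@(11, 7): e=[45,7,22] → X
    (7,3)@(15, 7): e=[-7,91,-10] → .
    (5,4)@(11, 9): e=[33,15,26] → X
    (7,4)@(15, 9): e=[-19,99,-6] → .
    (5,5)@(11, 11): e=[21,23,30] → X
    (6,5)@(13, 11): e=[-5,65,14] → .
    (5,6)@(11, 13): e=[9,31,34] → X
    (6,6)@(13, 13): e=[-17,73,18] → .
    (5,7)@(11, 15): e=[-3,39,38] → .
    (4,8)@(9, 17): e=[11,5,58] → X
  covered (8 px):
    . . . . . . . . . . .
    . . . . . . . . . . .
    . . . . . . X . . . .
    . . . . . X X . . . .
    . . . . . X X . . . .
    . . . . . X . . . . .
    . . . . . X . . . . .
    . . . . . . . . . . .
    . . . . X . . . . . .
    . . . . . . . . . . .
    . . . . . . . . . . .

Result: [[7,0],[5,1],[6,1],[7,1],[6,2],[7,2]]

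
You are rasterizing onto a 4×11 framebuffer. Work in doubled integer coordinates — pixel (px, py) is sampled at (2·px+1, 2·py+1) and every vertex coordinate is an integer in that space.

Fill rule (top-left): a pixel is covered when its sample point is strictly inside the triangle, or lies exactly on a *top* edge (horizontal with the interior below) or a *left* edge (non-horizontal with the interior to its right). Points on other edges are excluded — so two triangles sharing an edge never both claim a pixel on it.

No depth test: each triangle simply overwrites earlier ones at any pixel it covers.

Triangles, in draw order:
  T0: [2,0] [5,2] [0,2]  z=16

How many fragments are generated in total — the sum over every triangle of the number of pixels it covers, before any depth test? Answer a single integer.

T0:
  2·area = 10
  edge (2, 0)→(5, 2): d=(3,2) right/bottom  bias=-1
  edge (5, 2)→(0, 2): d=(-5,0) right/bottom  bias=-1
  edge (0, 2)→(2, 0): d=(2,-2) top-left  bias=+0
    (0,0)@(1, 1): e=[5,5,0] → #  [on edge]
    (1,0)@(3, 1): e=[1,5,4] → #
    (2,0)@(5, 1): e=[-3,5,8] → ·
    (0,1)@(1, 3): e=[11,-5,4] → ·
    (1,1)@(3, 3): e=[7,-5,8] → ·
  covered (2 px):
    # # · ·
    · · · ·
    · · · ·
    · · · ·
    · · · ·
    · · · ·
    · · · ·
    · · · ·
    · · · ·
    · · · ·
    · · · ·

Final: 2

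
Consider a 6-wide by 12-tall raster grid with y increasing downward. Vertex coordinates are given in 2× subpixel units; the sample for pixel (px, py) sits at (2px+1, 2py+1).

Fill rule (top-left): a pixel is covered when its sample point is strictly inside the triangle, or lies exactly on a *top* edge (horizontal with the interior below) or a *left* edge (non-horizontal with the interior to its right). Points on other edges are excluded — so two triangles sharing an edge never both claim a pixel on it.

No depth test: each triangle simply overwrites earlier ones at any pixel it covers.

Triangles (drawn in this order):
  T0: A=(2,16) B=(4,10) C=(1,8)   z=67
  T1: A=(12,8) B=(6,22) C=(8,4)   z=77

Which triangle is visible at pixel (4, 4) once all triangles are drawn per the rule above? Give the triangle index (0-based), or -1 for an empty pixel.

T0:
  2·area = 22  (B↔C swapped to make it positive)
  edge (2, 16)→(1, 8): d=(-1,-8) top-left  bias=+0
  edge (1, 8)→(4, 10): d=(3,2) right/bottom  bias=-1
  edge (4, 10)→(2, 16): d=(-2,6) right/bottom  bias=-1
    (3,0)@(7, 1): e=[55,-33,0] → ·  [on edge]
    (2,3)@(5, 7): e=[33,-11,0] → ·  [on edge]
    (1,5)@(3, 11): e=[13,5,4] → █
    (2,5)@(5, 11): e=[29,1,-8] → ·
    (1,6)@(3, 13): e=[11,11,0] → ·  [on edge]
    (0,9)@(1, 19): e=[-11,33,0] → ·  [on edge]
  covered (1 px):
    · · · · · ·
    · · · · · ·
    · · · · · ·
    · · · · · ·
    · · · · · ·
    · █ · · · ·
    · · · · · ·
    · · · · · ·
    · · · · · ·
    · · · · · ·
    · · · · · ·
    · · · · · ·
T1:
  2·area = 80
  edge (12, 8)→(6, 22): d=(-6,14) right/bottom  bias=-1
  edge (6, 22)→(8, 4): d=(2,-18) top-left  bias=+0
  edge (8, 4)→(12, 8): d=(4,4) right/bottom  bias=-1
    (2,0)@(5, 1): e=[140,-60,0] → ·  [on edge]
    (3,1)@(7, 3): e=[100,-20,0] → ·  [on edge]
    (4,2)@(9, 5): e=[60,20,0] → ·  [on edge]
    (4,3)@(9, 7): e=[48,24,8] → █
    (5,3)@(11, 7): e=[20,60,0] → ·  [on edge]
    (4,4)@(9, 9): e=[36,28,16] → █
    (5,4)@(11, 9): e=[8,64,8] → █
    (4,5)@(9, 11): e=[24,32,24] → █
    (5,5)@(11, 11): e=[-4,68,16] → ·
    (3,6)@(7, 13): e=[40,0,40] → █  [on edge]
    (5,6)@(11, 13): e=[-16,72,24] → ·
    (3,7)@(7, 15): e=[28,4,48] → █
    (4,7)@(9, 15): e=[0,40,40] → ·  [on edge]
  covered (9 px):
    · · · · · ·
    · · · · · ·
    · · · · · ·
    · · · · █ ·
    · · · · █ █
    · · · · █ ·
    · · · █ █ ·
    · · · █ · ·
    · · · █ · ·
    · · · █ · ·
    · · · · · ·
    · · · · · ·

Z-buffer (winner per pixel, '.' = empty):
  . . . . . .
  . . . . . .
  . . . . . .
  . . . . 1 .
  . . . . 1 1
  . 0 . . 1 .
  . . . 1 1 .
  . . . 1 . .
  . . . 1 . .
  . . . 1 . .
  . . . . . .
  . . . . . .

Result: 1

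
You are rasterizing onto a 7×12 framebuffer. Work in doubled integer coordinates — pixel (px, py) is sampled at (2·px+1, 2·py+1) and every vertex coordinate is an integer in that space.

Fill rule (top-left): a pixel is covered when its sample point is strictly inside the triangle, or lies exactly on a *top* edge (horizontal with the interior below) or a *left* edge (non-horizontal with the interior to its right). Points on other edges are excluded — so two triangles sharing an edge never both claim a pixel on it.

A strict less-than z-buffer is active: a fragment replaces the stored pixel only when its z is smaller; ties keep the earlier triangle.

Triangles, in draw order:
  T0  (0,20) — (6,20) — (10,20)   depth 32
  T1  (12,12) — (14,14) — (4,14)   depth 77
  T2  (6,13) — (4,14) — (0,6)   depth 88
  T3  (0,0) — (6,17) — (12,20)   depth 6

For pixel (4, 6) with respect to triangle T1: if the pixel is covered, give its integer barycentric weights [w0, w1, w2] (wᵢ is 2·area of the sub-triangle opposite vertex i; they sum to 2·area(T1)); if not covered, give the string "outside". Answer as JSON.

T0:
  degenerate (2·area = 0) — covers nothing
T1:
  2·area = 20
  edge (12, 12)→(14, 14): d=(2,2) right/bottom  bias=-1
  edge (14, 14)→(4, 14): d=(-10,0) right/bottom  bias=-1
  edge (4, 14)→(12, 12): d=(8,-2) top-left  bias=+0
    (0,0)@(1, 1): e=[0,130,-110] → .  [on edge]
    (1,1)@(3, 3): e=[0,110,-90] → .  [on edge]
    (2,2)@(5, 5): e=[0,90,-70] → .  [on edge]
    (3,3)@(7, 7): e=[0,70,-50] → .  [on edge]
    (4,4)@(9, 9): e=[0,50,-30] → .  [on edge]
    (5,5)@(11, 11): e=[0,30,-10] → .  [on edge]
    (4,6)@(9, 13): e=[8,10,2] → X
    (5,6)@(11, 13): e=[4,10,6] → X
    (6,6)@(13, 13): e=[0,10,10] → .  [on edge]
    (4,7)@(9, 15): e=[12,-10,18] → .
    (5,7)@(11, 15): e=[8,-10,22] → .
  covered (2 px):
    . . . . . . .
    . . . . . . .
    . . . . . . .
    . . . . . . .
    . . . . . . .
    . . . . . . .
    . . . . X X .
    . . . . . . .
    . . . . . . .
    . . . . . . .
    . . . . . . .
    . . . . . . .
T2:
  2·area = 20
  edge (6, 13)→(4, 14): d=(-2,1) right/bottom  bias=-1
  edge (4, 14)→(0, 6): d=(-4,-8) top-left  bias=+0
  edge (0, 6)→(6, 13): d=(6,7) right/bottom  bias=-1
    (1,5)@(3, 11): e=[7,4,9] → X
    (2,5)@(5, 11): e=[5,20,-5] → .
    (1,6)@(3, 13): e=[3,-4,21] → .
    (2,6)@(5, 13): e=[1,12,7] → X
    (3,6)@(7, 13): e=[-1,28,-7] → .
    (2,7)@(5, 15): e=[-3,4,19] → .
  covered (2 px):
    . . . . . . .
    . . . . . . .
    . . . . . . .
    . . . . . . .
    . . . . . . .
    . X . . . . .
    . . X . . . .
    . . . . . . .
    . . . . . . .
    . . . . . . .
    . . . . . . .
    . . . . . . .
T3:
  2·area = 84  (B↔C swapped to make it positive)
  edge (0, 0)→(12, 20): d=(12,20) right/bottom  bias=-1
  edge (12, 20)→(6, 17): d=(-6,-3) top-left  bias=+0
  edge (6, 17)→(0, 0): d=(-6,-17) top-left  bias=+0
    (1,2)@(3, 5): e=[0,63,21] → .  [on edge]
    (1,3)@(3, 7): e=[24,51,9] → X
    (2,3)@(5, 7): e=[-16,57,43] → .
    (1,4)@(3, 9): e=[48,39,-3] → .
    (2,4)@(5, 9): e=[8,45,31] → X
    (3,4)@(7, 9): e=[-32,51,65] → .
    (2,5)@(5, 11): e=[32,33,19] → X
    (3,5)@(7, 11): e=[-8,39,53] → .
    (2,6)@(5, 13): e=[56,21,7] → X
    (3,6)@(7, 13): e=[16,27,41] → X
    (4,6)@(9, 13): e=[-24,33,75] → .
    (2,7)@(5, 15): e=[80,9,-5] → .
    (4,7)@(9, 15): e=[0,21,63] → .  [on edge]
  covered (9 px):
    . . . . . . .
    . . . . . . .
    . . . . . . .
    . X . . . . .
    . . X . . . .
    . . X . . . .
    . . X X . . .
    . . . X . . .
    . . . X X . .
    . . . . . X .
    . . . . . . .
    . . . . . . .

Answer: [10,2,8]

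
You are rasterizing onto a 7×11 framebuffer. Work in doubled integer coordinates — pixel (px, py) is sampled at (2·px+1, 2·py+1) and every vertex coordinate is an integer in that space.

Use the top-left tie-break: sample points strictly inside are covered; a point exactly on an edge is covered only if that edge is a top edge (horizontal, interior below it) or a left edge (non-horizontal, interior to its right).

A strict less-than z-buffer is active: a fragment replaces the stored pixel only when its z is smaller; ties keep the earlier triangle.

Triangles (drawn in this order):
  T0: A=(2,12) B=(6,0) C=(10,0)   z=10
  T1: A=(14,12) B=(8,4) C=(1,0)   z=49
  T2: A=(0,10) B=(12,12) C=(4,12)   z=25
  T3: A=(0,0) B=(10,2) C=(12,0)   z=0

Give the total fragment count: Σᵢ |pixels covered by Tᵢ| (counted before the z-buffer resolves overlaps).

T0:
  2·area = 48
  edge (2, 12)→(6, 0): d=(4,-12) top-left  bias=+0
  edge (6, 0)→(10, 0): d=(4,0) top-left  bias=+0
  edge (10, 0)→(2, 12): d=(-8,12) right/bottom  bias=-1
    (3,0)@(7, 1): e=[16,4,28] → █
    (4,0)@(9, 1): e=[40,4,4] → █
    (5,0)@(11, 1): e=[64,4,-20] → ·
    (2,1)@(5, 3): e=[0,12,36] → █  [on edge]
    (4,1)@(9, 3): e=[48,12,-12] → ·
    (2,2)@(5, 5): e=[8,20,20] → █
    (3,2)@(7, 5): e=[32,20,-4] → ·
    (2,3)@(5, 7): e=[16,28,4] → █
    (3,3)@(7, 7): e=[40,28,-20] → ·
    (1,4)@(3, 9): e=[0,36,12] → █  [on edge]
    (2,4)@(5, 9): e=[24,36,-12] → ·
    (1,5)@(3, 11): e=[8,44,-4] → ·
    (0,7)@(1, 15): e=[0,60,-12] → ·  [on edge]
  covered (7 px):
    · · · █ █ · ·
    · · █ █ · · ·
    · · █ · · · ·
    · · █ · · · ·
    · █ · · · · ·
    · · · · · · ·
    · · · · · · ·
    · · · · · · ·
    · · · · · · ·
    · · · · · · ·
    · · · · · · ·
T1:
  2·area = 32  (B↔C swapped to make it positive)
  edge (14, 12)→(1, 0): d=(-13,-12) top-left  bias=+0
  edge (1, 0)→(8, 4): d=(7,4) right/bottom  bias=-1
  edge (8, 4)→(14, 12): d=(6,8) right/bottom  bias=-1
    (2,1)@(5, 3): e=[9,5,18] → █
    (3,1)@(7, 3): e=[33,-3,2] → ·
    (2,2)@(5, 5): e=[-17,19,30] → ·
    (3,2)@(7, 5): e=[7,11,14] → █
    (4,2)@(9, 5): e=[31,3,-2] → ·
    (3,3)@(7, 7): e=[-19,25,26] → ·
    (4,3)@(9, 7): e=[5,17,10] → █
    (5,3)@(11, 7): e=[29,9,-6] → ·
    (4,4)@(9, 9): e=[-21,31,22] → ·
    (5,4)@(11, 9): e=[3,23,6] → █
    (6,4)@(13, 9): e=[27,15,-10] → ·
    (5,5)@(11, 11): e=[-23,37,18] → ·
  covered (5 px):
    · · · · · · ·
    · · █ · · · ·
    · · · █ · · ·
    · · · · █ · ·
    · · · · · █ ·
    · · · · · · █
    · · · · · · ·
    · · · · · · ·
    · · · · · · ·
    · · · · · · ·
    · · · · · · ·
T2:
  2·area = 16
  edge (0, 10)→(12, 12): d=(12,2) right/bottom  bias=-1
  edge (12, 12)→(4, 12): d=(-8,0) right/bottom  bias=-1
  edge (4, 12)→(0, 10): d=(-4,-2) top-left  bias=+0
    (1,5)@(3, 11): e=[6,8,2] → █
    (2,5)@(5, 11): e=[2,8,6] → █
    (3,5)@(7, 11): e=[-2,8,10] → ·
    (1,6)@(3, 13): e=[30,-8,-6] → ·
    (2,6)@(5, 13): e=[26,-8,-2] → ·
  covered (2 px):
    · · · · · · ·
    · · · · · · ·
    · · · · · · ·
    · · · · · · ·
    · · · · · · ·
    · █ █ · · · ·
    · · · · · · ·
    · · · · · · ·
    · · · · · · ·
    · · · · · · ·
    · · · · · · ·
T3:
  2·area = 24  (B↔C swapped to make it positive)
  edge (0, 0)→(12, 0): d=(12,0) top-left  bias=+0
  edge (12, 0)→(10, 2): d=(-2,2) right/bottom  bias=-1
  edge (10, 2)→(0, 0): d=(-10,-2) top-left  bias=+0
    (2,0)@(5, 1): e=[12,12,0] → █  [on edge]
    (3,0)@(7, 1): e=[12,8,4] → █
    (4,0)@(9, 1): e=[12,4,8] → █
    (5,0)@(11, 1): e=[12,0,12] → ·  [on edge]
    (2,1)@(5, 3): e=[36,8,-20] → ·
    (3,1)@(7, 3): e=[36,4,-16] → ·
    (4,1)@(9, 3): e=[36,0,-12] → ·  [on edge]
    (3,2)@(7, 5): e=[60,0,-36] → ·  [on edge]
    (2,3)@(5, 7): e=[84,0,-60] → ·  [on edge]
    (1,4)@(3, 9): e=[108,0,-84] → ·  [on edge]
    (0,5)@(1, 11): e=[132,0,-108] → ·  [on edge]
  covered (3 px):
    · · █ █ █ · ·
    · · · · · · ·
    · · · · · · ·
    · · · · · · ·
    · · · · · · ·
    · · · · · · ·
    · · · · · · ·
    · · · · · · ·
    · · · · · · ·
    · · · · · · ·
    · · · · · · ·

Answer: 17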